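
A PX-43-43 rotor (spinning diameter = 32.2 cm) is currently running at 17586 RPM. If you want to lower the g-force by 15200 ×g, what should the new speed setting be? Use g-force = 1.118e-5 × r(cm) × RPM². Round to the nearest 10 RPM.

N₂ ≈ 14990 RPM

r = 32.2 / 2 = 16.1 cm
Current RCF = 1.118 × 10⁻⁵ × 16.1 × (17586)² = 1.118 × 10⁻⁵ × 16.1 × 309,267,396 ≈ 55,667.5 × g
Target RCF = 55,667.5 − 15,200 = 40,467.5 × g
N² = 40,467.5 / (17.9998 × 10⁻⁵) = 224,821,942
N ≈ √224,821,942 ≈ 14,994.1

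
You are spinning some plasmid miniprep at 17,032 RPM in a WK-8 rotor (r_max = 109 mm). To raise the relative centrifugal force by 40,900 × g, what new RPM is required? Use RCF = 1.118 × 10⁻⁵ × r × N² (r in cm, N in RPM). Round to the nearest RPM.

≈ 25014 RPM

r = 109 mm = 10.9 cm
Current RCF = 1.118 × 10⁻⁵ × 10.9 × (17032)² = 1.118 × 10⁻⁵ × 10.9 × 290,089,024 ≈ 35,350.8 × g
Target RCF = 35,350.8 + 40,900 = 76,250.8 × g
N² = 76,250.8 / (12.1862 × 10⁻⁵) = 625,714,333
N ≈ √625,714,333 ≈ 25,014.3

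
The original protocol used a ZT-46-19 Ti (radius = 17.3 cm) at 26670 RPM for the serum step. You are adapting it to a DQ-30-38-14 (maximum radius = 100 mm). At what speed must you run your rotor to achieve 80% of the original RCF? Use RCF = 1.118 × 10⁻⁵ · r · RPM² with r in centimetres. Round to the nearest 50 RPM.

31400 RPM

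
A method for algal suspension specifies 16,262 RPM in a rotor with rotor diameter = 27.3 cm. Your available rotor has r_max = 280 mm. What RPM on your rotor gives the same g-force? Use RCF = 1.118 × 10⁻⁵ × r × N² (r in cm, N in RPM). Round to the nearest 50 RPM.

≈ 11350 RPM

Original rotor: r = 27.3 / 2 = 13.65 cm
RCF = 1.118 × 10⁻⁵ × r × N²
RCF_original = 1.118 × 10⁻⁵ × 13.65 × (16262)² = 1.118 × 10⁻⁵ × 13.65 × 264,452,644 ≈ 40,357.3 × g
Your rotor: r = 280 mm = 28.0 cm
40,357.3 = 1.118 × 10⁻⁵ × 28 × N²
N² = 40,357.3 / (31.304 × 10⁻⁵) = 128,920,585
N ≈ √128,920,585 ≈ 11,354.3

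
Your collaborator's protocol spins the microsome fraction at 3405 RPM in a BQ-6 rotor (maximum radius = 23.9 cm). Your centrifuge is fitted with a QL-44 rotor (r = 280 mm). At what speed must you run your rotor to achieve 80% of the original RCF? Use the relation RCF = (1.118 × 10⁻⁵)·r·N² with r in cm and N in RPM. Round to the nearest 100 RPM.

RCF_original = 1.118 × 10⁻⁵ × 23.9 × (3405)² = 1.118 × 10⁻⁵ × 23.9 × 11,594,025 ≈ 3,097.9 × g
Target RCF = 0.8 × 3,097.9 ≈ 2,478.3 × g
Your rotor: r = 280 mm = 28.0 cm
2,478.3 = 1.118 × 10⁻⁵ × 28 × N²
N² = 2,478.3 / (31.304 × 10⁻⁵) = 7,916,880
N ≈ √7,916,880 ≈ 2,813.7

2800 RPM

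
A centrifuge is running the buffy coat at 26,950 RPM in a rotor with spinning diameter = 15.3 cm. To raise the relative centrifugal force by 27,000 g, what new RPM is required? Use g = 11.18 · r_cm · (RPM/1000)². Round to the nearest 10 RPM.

32280 RPM

r = 15.3 / 2 = 7.65 cm
Current RCF = 11.18 × 7.65 × (26.95)² = 11.18 × 7.65 × 726.3025 ≈ 62,118.5 × g
Target RCF = 62,118.5 + 27,000 = 89,118.5 × g
(N/1000)² = 89,118.5 / 85.527 = 1041.993
N = 1000 × √1041.993 ≈ 32,279.9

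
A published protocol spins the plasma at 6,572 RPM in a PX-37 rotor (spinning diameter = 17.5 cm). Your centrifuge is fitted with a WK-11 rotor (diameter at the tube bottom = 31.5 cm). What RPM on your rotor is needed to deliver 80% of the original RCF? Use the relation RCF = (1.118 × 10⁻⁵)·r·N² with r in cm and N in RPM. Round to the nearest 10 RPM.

≈ 4380 RPM

Original rotor: r = 17.5 / 2 = 8.75 cm
RCF_original = 1.118 × 10⁻⁵ × 8.75 × (6572)² = 1.118 × 10⁻⁵ × 8.75 × 43,191,184 ≈ 4,225.2 × g
Target RCF = 0.8 × 4,225.2 ≈ 3,380.2 × g
Your rotor: r = 31.5 / 2 = 15.75 cm
3,380.2 = 1.118 × 10⁻⁵ × 15.75 × N²
N² = 3,380.2 / (17.6085 × 10⁻⁵) = 19,196,411
N ≈ √19,196,411 ≈ 4,381.4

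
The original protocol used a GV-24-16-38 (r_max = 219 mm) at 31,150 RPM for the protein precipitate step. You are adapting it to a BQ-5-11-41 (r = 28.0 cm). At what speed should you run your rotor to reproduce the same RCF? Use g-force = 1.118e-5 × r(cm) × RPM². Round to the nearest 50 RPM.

Original rotor: r = 219 mm = 21.9 cm
RCF = 1.118 × 10⁻⁵ × r × N²
RCF_original = 1.118 × 10⁻⁵ × 21.9 × (31150)² = 1.118 × 10⁻⁵ × 21.9 × 970,322,500 ≈ 237,575.7 × g
237,575.7 = 1.118 × 10⁻⁵ × 28 × N²
N² = 237,575.7 / (31.304 × 10⁻⁵) = 758,930,808
N ≈ √758,930,808 ≈ 27,548.7

27550 RPM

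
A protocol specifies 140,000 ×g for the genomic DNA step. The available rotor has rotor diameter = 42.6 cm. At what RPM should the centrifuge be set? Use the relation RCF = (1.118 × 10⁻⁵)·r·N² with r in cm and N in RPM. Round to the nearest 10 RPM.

r = 42.6 / 2 = 21.3 cm
140,000 = 1.118 × 10⁻⁵ × 21.3 × N²
N² = 140,000 / (23.8134 × 10⁻⁵) = 587,904,289
N ≈ √587,904,289 ≈ 24,246.7

24250 RPM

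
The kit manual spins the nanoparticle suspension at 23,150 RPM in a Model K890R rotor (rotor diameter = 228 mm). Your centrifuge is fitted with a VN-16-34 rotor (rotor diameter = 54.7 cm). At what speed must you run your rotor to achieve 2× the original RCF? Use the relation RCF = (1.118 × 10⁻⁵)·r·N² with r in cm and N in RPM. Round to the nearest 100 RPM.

21100 RPM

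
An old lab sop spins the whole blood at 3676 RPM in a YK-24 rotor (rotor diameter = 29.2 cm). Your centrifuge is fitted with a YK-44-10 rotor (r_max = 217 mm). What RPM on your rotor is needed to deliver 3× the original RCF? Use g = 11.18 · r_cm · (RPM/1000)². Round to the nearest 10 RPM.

Original rotor: r = 29.2 / 2 = 14.6 cm
RCF = 11.18 × r × (N/1000)²
RCF_original = 11.18 × 14.6 × (3.676)² = 11.18 × 14.6 × 13.512976 ≈ 2,205.7 × g
Target RCF = 3 × 2,205.7 ≈ 6,617.1 × g
Your rotor: r = 217 mm = 21.7 cm
6,617.1 = 11.18 × 21.7 × (N/1000)²
(N/1000)² = 6,617.1 / 242.606 = 27.27509
N = 1000 × √27.27509 ≈ 5,222.6

5220 RPM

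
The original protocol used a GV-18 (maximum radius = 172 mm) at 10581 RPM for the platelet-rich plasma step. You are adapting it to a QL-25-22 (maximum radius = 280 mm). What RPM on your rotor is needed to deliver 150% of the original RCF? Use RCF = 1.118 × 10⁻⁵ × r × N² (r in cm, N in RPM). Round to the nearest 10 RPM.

Original rotor: r = 172 mm = 17.2 cm
RCF_original = 1.118 × 10⁻⁵ × 17.2 × (10581)² = 1.118 × 10⁻⁵ × 17.2 × 111,957,561 ≈ 21,529 × g
Target RCF = 1.5 × 21,529 ≈ 32,293.5 × g
Your rotor: r = 280 mm = 28.0 cm
32,293.5 = 1.118 × 10⁻⁵ × 28 × N²
N² = 32,293.5 / (31.304 × 10⁻⁵) = 103,160,938
N ≈ √103,160,938 ≈ 10,156.8

10160 RPM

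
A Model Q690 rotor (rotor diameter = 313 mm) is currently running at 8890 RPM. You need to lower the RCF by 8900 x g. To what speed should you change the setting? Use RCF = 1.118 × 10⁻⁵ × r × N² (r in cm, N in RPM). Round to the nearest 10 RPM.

N₂ ≈ 5310 RPM

r = 313 mm / 2 = 156.5 mm = 15.65 cm
Current RCF = 1.118 × 10⁻⁵ × 15.65 × (8890)² = 1.118 × 10⁻⁵ × 15.65 × 79,032,100 ≈ 13,828 × g
Target RCF = 13,828 − 8,900 = 4,928 × g
N² = 4,928 / (17.4967 × 10⁻⁵) = 28,165,311
N ≈ √28,165,311 ≈ 5,307.1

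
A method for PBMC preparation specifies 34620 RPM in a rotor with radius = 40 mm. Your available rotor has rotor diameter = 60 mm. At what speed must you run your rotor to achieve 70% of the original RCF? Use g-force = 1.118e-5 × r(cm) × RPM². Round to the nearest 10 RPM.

≈ 33450 RPM

Original rotor: r = 40 mm = 4.0 cm
RCF_original = 1.118 × 10⁻⁵ × 4 × (34620)² = 1.118 × 10⁻⁵ × 4 × 1,198,544,400 ≈ 53,598.9 × g
Target RCF = 0.7 × 53,598.9 ≈ 37,519.2 × g
Your rotor: r = 60 mm / 2 = 30 mm = 3 cm
37,519.2 = 1.118 × 10⁻⁵ × 3 × N²
N² = 37,519.2 / (3.354 × 10⁻⁵) = 1,118,640,429
N ≈ √1,118,640,429 ≈ 33,446.1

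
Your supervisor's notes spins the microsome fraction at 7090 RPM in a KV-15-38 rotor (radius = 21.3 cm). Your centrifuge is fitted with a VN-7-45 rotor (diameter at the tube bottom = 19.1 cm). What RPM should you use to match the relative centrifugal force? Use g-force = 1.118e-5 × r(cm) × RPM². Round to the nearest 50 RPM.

10600 RPM

RCF_original = 1.118 × 10⁻⁵ × 21.3 × (7090)² = 1.118 × 10⁻⁵ × 21.3 × 50,268,100 ≈ 11,970.5 × g
Your rotor: r = 19.1 / 2 = 9.55 cm
11,970.5 = 1.118 × 10⁻⁵ × 9.55 × N²
N² = 11,970.5 / (10.6769 × 10⁻⁵) = 112,115,876
N ≈ √112,115,876 ≈ 10,588.5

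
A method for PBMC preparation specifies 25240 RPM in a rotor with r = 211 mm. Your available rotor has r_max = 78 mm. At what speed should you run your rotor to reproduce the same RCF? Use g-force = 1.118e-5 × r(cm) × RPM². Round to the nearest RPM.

≈ 41513 RPM

Original rotor: r = 211 mm = 21.1 cm
RCF_original = 1.118 × 10⁻⁵ × 21.1 × (25240)² = 1.118 × 10⁻⁵ × 21.1 × 637,057,600 ≈ 150,280.6 × g
Your rotor: r = 78 mm = 7.8 cm
150,280.6 = 1.118 × 10⁻⁵ × 7.8 × N²
N² = 150,280.6 / (8.7204 × 10⁻⁵) = 1,723,322,325
N ≈ √1,723,322,325 ≈ 41,512.9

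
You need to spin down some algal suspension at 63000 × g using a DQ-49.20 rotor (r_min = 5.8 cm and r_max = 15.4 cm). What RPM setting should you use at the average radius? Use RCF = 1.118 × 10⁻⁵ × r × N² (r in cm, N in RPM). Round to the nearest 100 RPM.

≈ 23100 RPM

r_avg = (5.8 + 15.4) / 2 = 10.6 cm
RCF = 1.118 × 10⁻⁵ × r × N²
63,000 = 1.118 × 10⁻⁵ × 10.6 × N²
N² = 63,000 / (11.8508 × 10⁻⁵) = 531,609,680
N ≈ √531,609,680 ≈ 23,056.7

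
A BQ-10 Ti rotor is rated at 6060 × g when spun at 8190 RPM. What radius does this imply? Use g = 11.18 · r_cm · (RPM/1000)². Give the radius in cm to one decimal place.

6060 = 11.18 × r × (8.19)²
r = 6060 / (11.18 × 67.0761) = 6060 / 749.9108 ≈ 8.081 cm

≈ 8.1 cm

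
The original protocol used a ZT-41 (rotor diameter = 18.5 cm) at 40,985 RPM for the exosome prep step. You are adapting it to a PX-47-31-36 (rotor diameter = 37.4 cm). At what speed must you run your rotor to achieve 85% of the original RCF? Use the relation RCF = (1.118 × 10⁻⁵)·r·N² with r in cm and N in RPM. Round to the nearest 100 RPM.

26600 RPM

Original rotor: r = 18.5 / 2 = 9.25 cm
RCF = 1.118 × 10⁻⁵ × r × N²
RCF_original = 1.118 × 10⁻⁵ × 9.25 × (40985)² = 1.118 × 10⁻⁵ × 9.25 × 1,679,770,225 ≈ 173,713.4 × g
Target RCF = 0.85 × 173,713.4 ≈ 147,656.4 × g
Your rotor: r = 37.4 / 2 = 18.7 cm
147,656.4 = 1.118 × 10⁻⁵ × 18.7 × N²
N² = 147,656.4 / (20.9066 × 10⁻⁵) = 706,266,920
N ≈ √706,266,920 ≈ 26,575.7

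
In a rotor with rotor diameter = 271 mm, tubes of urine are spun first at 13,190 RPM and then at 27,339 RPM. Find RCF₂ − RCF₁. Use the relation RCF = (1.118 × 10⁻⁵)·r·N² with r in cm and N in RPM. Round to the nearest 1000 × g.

r = 271 mm / 2 = 135.5 mm = 13.55 cm
RCF₁ = 1.118 × 10⁻⁵ × 13.55 × (13190)² = 1.118 × 10⁻⁵ × 13.55 × 173,976,100 ≈ 26,355.5 × g
RCF₂ = 1.118 × 10⁻⁵ × 13.55 × (27339)² = 1.118 × 10⁻⁵ × 13.55 × 747,420,921 ≈ 113,226 × g
Increase = 113,226 − 26,355.5 = 86,870.5

≈ 87000 x g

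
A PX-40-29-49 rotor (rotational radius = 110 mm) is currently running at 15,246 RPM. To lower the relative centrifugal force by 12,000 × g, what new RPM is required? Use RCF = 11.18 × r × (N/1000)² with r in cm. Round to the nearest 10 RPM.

≈ 11610 RPM

r = 110 mm = 11.0 cm
Current RCF = 11.18 × 11 × (15.246)² = 11.18 × 11 × 232.440516 ≈ 28,585.5 × g
Target RCF = 28,585.5 − 12,000 = 16,585.5 × g
(N/1000)² = 16,585.5 / 122.98 = 134.8634
N = 1000 × √134.8634 ≈ 11,613.1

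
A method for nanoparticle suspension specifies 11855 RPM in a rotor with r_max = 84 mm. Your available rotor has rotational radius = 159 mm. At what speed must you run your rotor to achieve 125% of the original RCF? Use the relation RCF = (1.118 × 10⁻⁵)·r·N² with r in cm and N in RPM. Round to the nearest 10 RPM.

Original rotor: r = 84 mm = 8.4 cm
RCF = 1.118 × 10⁻⁵ × r × N²
RCF_original = 1.118 × 10⁻⁵ × 8.4 × (11855)² = 1.118 × 10⁻⁵ × 8.4 × 140,541,025 ≈ 13,198.5 × g
Target RCF = 1.25 × 13,198.5 ≈ 16,498.1 × g
Your rotor: r = 159 mm = 15.9 cm
16,498.1 = 1.118 × 10⁻⁵ × 15.9 × N²
N² = 16,498.1 / (17.7762 × 10⁻⁵) = 92,810,049
N ≈ √92,810,049 ≈ 9,633.8

≈ 9630 RPM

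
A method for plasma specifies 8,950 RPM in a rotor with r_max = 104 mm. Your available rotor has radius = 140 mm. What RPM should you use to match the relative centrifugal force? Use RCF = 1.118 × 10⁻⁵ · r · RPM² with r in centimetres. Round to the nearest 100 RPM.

7700 RPM

Original rotor: r = 104 mm = 10.4 cm
RCF = 1.118 × 10⁻⁵ × r × N²
RCF_original = 1.118 × 10⁻⁵ × 10.4 × (8950)² = 1.118 × 10⁻⁵ × 10.4 × 80,102,500 ≈ 9,313.7 × g
Your rotor: r = 140 mm = 14.0 cm
9,313.7 = 1.118 × 10⁻⁵ × 14 × N²
N² = 9,313.7 / (15.652 × 10⁻⁵) = 59,504,856
N ≈ √59,504,856 ≈ 7,713.9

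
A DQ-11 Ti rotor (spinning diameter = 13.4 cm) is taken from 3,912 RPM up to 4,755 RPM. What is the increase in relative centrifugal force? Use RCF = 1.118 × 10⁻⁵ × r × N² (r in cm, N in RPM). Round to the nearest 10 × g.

r = 13.4 / 2 = 6.7 cm
RCF₁ = 1.118 × 10⁻⁵ × 6.7 × (3912)² = 1.118 × 10⁻⁵ × 6.7 × 15,303,744 ≈ 1,146.3 × g
RCF₂ = 1.118 × 10⁻⁵ × 6.7 × (4755)² = 1.118 × 10⁻⁵ × 6.7 × 22,610,025 ≈ 1,693.6 × g
Increase = 1,693.6 − 1,146.3 = 547.3

550 x g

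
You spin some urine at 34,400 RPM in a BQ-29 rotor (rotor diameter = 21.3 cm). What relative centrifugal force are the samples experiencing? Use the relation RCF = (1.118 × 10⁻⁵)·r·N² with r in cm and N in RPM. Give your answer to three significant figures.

r = 21.3 / 2 = 10.65 cm
RCF = 1.118 × 10⁻⁵ × 10.65 × (34400)² = 1.118 × 10⁻⁵ × 10.65 × 1,183,360,000 ≈ 140,899.1 × g

141000 ×g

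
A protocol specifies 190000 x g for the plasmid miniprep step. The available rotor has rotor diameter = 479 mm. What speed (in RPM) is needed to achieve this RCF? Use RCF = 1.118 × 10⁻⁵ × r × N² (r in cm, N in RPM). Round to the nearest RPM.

r = 479 mm / 2 = 239.5 mm = 23.95 cm
190,000 = 1.118 × 10⁻⁵ × 23.95 × N²
N² = 190,000 / (26.7761 × 10⁻⁵) = 709,588,028
N ≈ √709,588,028 ≈ 26,638.1

N ≈ 26638 RPM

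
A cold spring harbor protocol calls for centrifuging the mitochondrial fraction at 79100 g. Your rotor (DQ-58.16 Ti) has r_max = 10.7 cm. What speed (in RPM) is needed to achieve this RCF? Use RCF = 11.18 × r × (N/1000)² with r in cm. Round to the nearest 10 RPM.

RCF = 11.18 × r × (N/1000)²
79,100 = 11.18 × 10.7 × (N/1000)²
(N/1000)² = 79,100 / 119.626 = 661.2275
N = 1000 × √661.2275 ≈ 25,714.3

N ≈ 25710 RPM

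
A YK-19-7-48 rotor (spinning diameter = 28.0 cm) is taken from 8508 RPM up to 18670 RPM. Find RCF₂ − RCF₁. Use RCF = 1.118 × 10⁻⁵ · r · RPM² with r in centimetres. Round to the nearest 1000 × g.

r = 28.0 / 2 = 14 cm
RCF₁ = 1.118 × 10⁻⁵ × 14 × (8508)² = 1.118 × 10⁻⁵ × 14 × 72,386,064 ≈ 11,329.9 × g
RCF₂ = 1.118 × 10⁻⁵ × 14 × (18670)² = 1.118 × 10⁻⁵ × 14 × 348,568,900 ≈ 54,558 × g
Increase = 54,558 − 11,329.9 = 43,228.1

43000 × g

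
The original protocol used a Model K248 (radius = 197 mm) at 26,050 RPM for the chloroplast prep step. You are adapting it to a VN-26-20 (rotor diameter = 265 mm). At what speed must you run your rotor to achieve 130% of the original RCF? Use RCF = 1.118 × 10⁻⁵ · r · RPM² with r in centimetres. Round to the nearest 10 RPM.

≈ 36220 RPM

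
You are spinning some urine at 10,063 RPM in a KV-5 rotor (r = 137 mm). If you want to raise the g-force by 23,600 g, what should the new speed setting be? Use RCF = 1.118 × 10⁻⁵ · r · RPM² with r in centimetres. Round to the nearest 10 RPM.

≈ 15980 RPM

r = 137 mm = 13.7 cm
Current RCF = 1.118 × 10⁻⁵ × 13.7 × (10063)² = 1.118 × 10⁻⁵ × 13.7 × 101,263,969 ≈ 15,510.2 × g
Target RCF = 15,510.2 + 23,600 = 39,110.2 × g
N² = 39,110.2 / (15.3166 × 10⁻⁵) = 255,345,181
N ≈ √255,345,181 ≈ 15,979.5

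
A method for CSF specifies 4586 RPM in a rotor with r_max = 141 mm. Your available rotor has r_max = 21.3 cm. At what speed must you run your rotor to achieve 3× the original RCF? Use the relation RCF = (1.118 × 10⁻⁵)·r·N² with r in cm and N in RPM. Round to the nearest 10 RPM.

Original rotor: r = 141 mm = 14.1 cm
RCF = 1.118 × 10⁻⁵ × r × N²
RCF_original = 1.118 × 10⁻⁵ × 14.1 × (4586)² = 1.118 × 10⁻⁵ × 14.1 × 21,031,396 ≈ 3,315.3 × g
Target RCF = 3 × 3,315.3 ≈ 9,945.9 × g
9,945.9 = 1.118 × 10⁻⁵ × 21.3 × N²
N² = 9,945.9 / (23.8134 × 10⁻⁵) = 41,765,980
N ≈ √41,765,980 ≈ 6,462.7

6460 RPM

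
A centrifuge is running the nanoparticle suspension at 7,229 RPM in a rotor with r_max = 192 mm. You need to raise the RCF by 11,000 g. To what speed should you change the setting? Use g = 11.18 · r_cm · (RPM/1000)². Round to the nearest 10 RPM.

r = 192 mm = 19.2 cm
Current RCF = 11.18 × 19.2 × (7.229)² = 11.18 × 19.2 × 52.258441 ≈ 11,217.6 × g
Target RCF = 11,217.6 + 11,000 = 22,217.6 × g
(N/1000)² = 22,217.6 / 214.656 = 103.5033
N = 1000 × √103.5033 ≈ 10,173.7

N₂ ≈ 10170 RPM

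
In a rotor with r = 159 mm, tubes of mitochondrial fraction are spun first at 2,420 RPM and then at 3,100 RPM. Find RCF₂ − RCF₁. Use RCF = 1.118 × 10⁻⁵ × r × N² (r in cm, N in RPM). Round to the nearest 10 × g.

≈ 670 × g

r = 159 mm = 15.9 cm
RCF₁ = 1.118 × 10⁻⁵ × 15.9 × (2420)² = 1.118 × 10⁻⁵ × 15.9 × 5,856,400 ≈ 1,041 × g
RCF₂ = 1.118 × 10⁻⁵ × 15.9 × (3100)² = 1.118 × 10⁻⁵ × 15.9 × 9,610,000 ≈ 1,708.3 × g
Increase = 1,708.3 − 1,041 = 667.3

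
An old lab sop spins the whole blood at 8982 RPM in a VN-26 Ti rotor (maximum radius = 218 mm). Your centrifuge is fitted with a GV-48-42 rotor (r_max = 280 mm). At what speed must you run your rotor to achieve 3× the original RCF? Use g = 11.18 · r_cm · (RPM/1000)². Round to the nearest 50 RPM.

Original rotor: r = 218 mm = 21.8 cm
RCF_original = 11.18 × 21.8 × (8.982)² = 11.18 × 21.8 × 80.676324 ≈ 19,662.8 × g
Target RCF = 3 × 19,662.8 ≈ 58,988.4 × g
Your rotor: r = 280 mm = 28.0 cm
58,988.4 = 11.18 × 28 × (N/1000)²
(N/1000)² = 58,988.4 / 313.04 = 188.4373
N = 1000 × √188.4373 ≈ 13,727.2

13750 RPM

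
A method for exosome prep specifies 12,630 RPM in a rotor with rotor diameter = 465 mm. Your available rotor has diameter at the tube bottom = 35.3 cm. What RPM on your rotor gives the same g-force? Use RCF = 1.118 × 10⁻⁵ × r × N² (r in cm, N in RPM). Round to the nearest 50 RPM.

14500 RPM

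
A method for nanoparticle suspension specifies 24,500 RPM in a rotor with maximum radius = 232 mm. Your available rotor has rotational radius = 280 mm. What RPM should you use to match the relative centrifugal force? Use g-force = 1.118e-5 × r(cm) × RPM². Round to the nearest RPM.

Original rotor: r = 232 mm = 23.2 cm
RCF_original = 1.118 × 10⁻⁵ × 23.2 × (24500)² = 1.118 × 10⁻⁵ × 23.2 × 600,250,000 ≈ 155,690.4 × g
Your rotor: r = 280 mm = 28.0 cm
155,690.4 = 1.118 × 10⁻⁵ × 28 × N²
N² = 155,690.4 / (31.304 × 10⁻⁵) = 497,349,859
N ≈ √497,349,859 ≈ 22,301.3

≈ 22301 RPM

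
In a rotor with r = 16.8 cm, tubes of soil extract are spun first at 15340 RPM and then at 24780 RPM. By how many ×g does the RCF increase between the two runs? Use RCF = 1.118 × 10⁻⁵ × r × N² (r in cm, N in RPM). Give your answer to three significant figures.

RCF₁ = 1.118 × 10⁻⁵ × 16.8 × (15340)² = 1.118 × 10⁻⁵ × 16.8 × 235,315,600 ≈ 44,197.9 × g
RCF₂ = 1.118 × 10⁻⁵ × 16.8 × (24780)² = 1.118 × 10⁻⁵ × 16.8 × 614,048,400 ≈ 115,333 × g
Increase = 115,333 − 44,197.9 = 71,135.1

≈ 71100 ×g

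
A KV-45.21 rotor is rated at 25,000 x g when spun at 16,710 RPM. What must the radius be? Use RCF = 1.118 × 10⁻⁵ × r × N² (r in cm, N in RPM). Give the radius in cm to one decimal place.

25000 = 1.118 × 10⁻⁵ × r × (16710)²
r = 25000 / (1.118 × 10⁻⁵ × 279,224,100) = 25000 / 3121.725 ≈ 8.008 cm

r ≈ 8.0 cm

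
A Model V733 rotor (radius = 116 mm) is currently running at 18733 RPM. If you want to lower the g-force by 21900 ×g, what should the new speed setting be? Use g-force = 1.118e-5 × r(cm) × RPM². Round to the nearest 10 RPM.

≈ 13490 RPM

r = 116 mm = 11.6 cm
Current RCF = 1.118 × 10⁻⁵ × 11.6 × (18733)² = 1.118 × 10⁻⁵ × 11.6 × 350,925,289 ≈ 45,510.8 × g
Target RCF = 45,510.8 − 21,900 = 23,610.8 × g
N² = 23,610.8 / (12.9688 × 10⁻⁵) = 182,058,479
N ≈ √182,058,479 ≈ 13,492.9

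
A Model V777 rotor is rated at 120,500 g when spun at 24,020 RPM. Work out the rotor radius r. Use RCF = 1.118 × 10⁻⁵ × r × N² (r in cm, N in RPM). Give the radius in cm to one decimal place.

r ≈ 18.7 cm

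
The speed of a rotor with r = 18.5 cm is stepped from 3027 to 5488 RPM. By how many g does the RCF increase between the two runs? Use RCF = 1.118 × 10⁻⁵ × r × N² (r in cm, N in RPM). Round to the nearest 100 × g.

RCF₁ = 1.118 × 10⁻⁵ × 18.5 × (3027)² = 1.118 × 10⁻⁵ × 18.5 × 9,162,729 ≈ 1,895.1 × g
RCF₂ = 1.118 × 10⁻⁵ × 18.5 × (5488)² = 1.118 × 10⁻⁵ × 18.5 × 30,118,144 ≈ 6,229.3 × g
Increase = 6,229.3 − 1,895.1 = 4,334.2

4300 g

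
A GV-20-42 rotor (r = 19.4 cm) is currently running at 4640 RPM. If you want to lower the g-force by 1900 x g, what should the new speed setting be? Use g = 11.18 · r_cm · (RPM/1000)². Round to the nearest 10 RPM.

≈ 3570 RPM

Current RCF = 11.18 × 19.4 × (4.64)² = 11.18 × 19.4 × 21.5296 ≈ 4,669.6 × g
Target RCF = 4,669.6 − 1,900 = 2,769.6 × g
(N/1000)² = 2,769.6 / 216.892 = 12.76949
N = 1000 × √12.76949 ≈ 3,573.4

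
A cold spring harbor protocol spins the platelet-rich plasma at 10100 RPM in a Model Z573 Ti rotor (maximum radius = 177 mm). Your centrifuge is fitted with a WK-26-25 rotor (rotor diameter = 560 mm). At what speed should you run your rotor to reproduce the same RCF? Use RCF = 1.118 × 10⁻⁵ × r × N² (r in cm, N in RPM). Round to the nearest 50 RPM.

8050 RPM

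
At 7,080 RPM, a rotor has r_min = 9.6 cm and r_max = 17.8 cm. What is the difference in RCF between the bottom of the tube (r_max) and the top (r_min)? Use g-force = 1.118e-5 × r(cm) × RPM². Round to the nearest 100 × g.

RCF_max = 1.118 × 10⁻⁵ × 17.8 × (7080)² = 1.118 × 10⁻⁵ × 17.8 × 50,126,400 ≈ 9,975.4 × g
RCF_min = 1.118 × 10⁻⁵ × 9.6 × (7080)² = 1.118 × 10⁻⁵ × 9.6 × 50,126,400 ≈ 5,380 × g
ΔRCF = 9,975.4 − 5,380 = 4,595.4

≈ 4600 g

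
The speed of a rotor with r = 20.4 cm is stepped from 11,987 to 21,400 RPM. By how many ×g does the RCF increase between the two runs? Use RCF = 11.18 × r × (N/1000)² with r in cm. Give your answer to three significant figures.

RCF₁ = 11.18 × 20.4 × (11.987)² = 11.18 × 20.4 × 143.688169 ≈ 32,771.2 × g
RCF₂ = 11.18 × 20.4 × (21.4)² = 11.18 × 20.4 × 457.96 ≈ 104,447.9 × g
Increase = 104,447.9 − 32,771.2 = 71,676.7

71700 ×g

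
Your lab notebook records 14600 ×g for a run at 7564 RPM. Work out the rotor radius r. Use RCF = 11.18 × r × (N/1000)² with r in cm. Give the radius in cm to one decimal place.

≈ 22.8 cm

14600 = 11.18 × r × (7.564)²
r = 14600 / (11.18 × 57.214096) = 14600 / 639.6536 ≈ 22.825 cm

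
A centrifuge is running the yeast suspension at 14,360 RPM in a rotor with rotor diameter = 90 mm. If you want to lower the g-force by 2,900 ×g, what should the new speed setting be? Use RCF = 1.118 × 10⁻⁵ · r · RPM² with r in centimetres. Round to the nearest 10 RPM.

r = 90 mm / 2 = 45 mm = 4.5 cm
Current RCF = 1.118 × 10⁻⁵ × 4.5 × (14360)² = 1.118 × 10⁻⁵ × 4.5 × 206,209,600 ≈ 10,374.4 × g
Target RCF = 10,374.4 − 2,900 = 7,474.4 × g
N² = 7,474.4 / (5.031 × 10⁻⁵) = 148,566,885
N ≈ √148,566,885 ≈ 12,188.8

N₂ ≈ 12190 RPM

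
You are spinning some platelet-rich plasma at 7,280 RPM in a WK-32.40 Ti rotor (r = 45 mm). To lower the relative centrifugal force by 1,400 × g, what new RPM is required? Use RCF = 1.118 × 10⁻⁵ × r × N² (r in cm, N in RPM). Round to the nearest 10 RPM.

r = 45 mm = 4.5 cm
Current RCF = 1.118 × 10⁻⁵ × 4.5 × (7280)² = 1.118 × 10⁻⁵ × 4.5 × 52,998,400 ≈ 2,666.3 × g
Target RCF = 2,666.3 − 1,400 = 1,266.3 × g
N² = 1,266.3 / (5.031 × 10⁻⁵) = 25,169,946
N ≈ √25,169,946 ≈ 5,017.0

≈ 5020 RPM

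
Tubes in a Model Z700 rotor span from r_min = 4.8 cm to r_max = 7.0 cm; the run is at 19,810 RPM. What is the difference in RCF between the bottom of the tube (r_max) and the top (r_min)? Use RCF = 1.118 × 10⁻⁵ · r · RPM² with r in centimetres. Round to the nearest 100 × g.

RCF_max = 1.118 × 10⁻⁵ × 7 × (19810)² = 1.118 × 10⁻⁵ × 7 × 392,436,100 ≈ 30,712 × g
RCF_min = 1.118 × 10⁻⁵ × 4.8 × (19810)² = 1.118 × 10⁻⁵ × 4.8 × 392,436,100 ≈ 21,059.7 × g
ΔRCF = 30,712 − 21,059.7 = 9,652.3

≈ 9700 × g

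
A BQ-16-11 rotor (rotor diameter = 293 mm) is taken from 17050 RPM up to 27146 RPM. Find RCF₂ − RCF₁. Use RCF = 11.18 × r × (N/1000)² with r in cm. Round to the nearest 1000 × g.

r = 293 mm / 2 = 146.5 mm = 14.65 cm
RCF₁ = 11.18 × 14.65 × (17.05)² = 11.18 × 14.65 × 290.7025 ≈ 47,613.3 × g
RCF₂ = 11.18 × 14.65 × (27.146)² = 11.18 × 14.65 × 736.905316 ≈ 120,695.5 × g
Increase = 120,695.5 − 47,613.3 = 73,082.2

≈ 73000 g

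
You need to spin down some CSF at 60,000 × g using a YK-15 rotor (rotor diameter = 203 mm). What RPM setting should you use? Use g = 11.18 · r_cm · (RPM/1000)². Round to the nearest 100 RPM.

≈ 23000 RPM

r = 203 mm / 2 = 101.5 mm = 10.15 cm
RCF = 11.18 × r × (N/1000)²
60,000 = 11.18 × 10.15 × (N/1000)²
(N/1000)² = 60,000 / 113.477 = 528.7415
N = 1000 × √528.7415 ≈ 22,994.4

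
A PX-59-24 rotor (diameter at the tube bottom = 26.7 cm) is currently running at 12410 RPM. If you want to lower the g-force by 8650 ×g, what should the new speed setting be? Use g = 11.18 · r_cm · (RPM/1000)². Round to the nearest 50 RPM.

r = 26.7 / 2 = 13.35 cm
Current RCF = 11.18 × 13.35 × (12.41)² = 11.18 × 13.35 × 154.0081 ≈ 22,986.2 × g
Target RCF = 22,986.2 − 8,650 = 14,336.2 × g
(N/1000)² = 14,336.2 / 149.253 = 96.05301
N = 1000 × √96.05301 ≈ 9,800.7

≈ 9800 RPM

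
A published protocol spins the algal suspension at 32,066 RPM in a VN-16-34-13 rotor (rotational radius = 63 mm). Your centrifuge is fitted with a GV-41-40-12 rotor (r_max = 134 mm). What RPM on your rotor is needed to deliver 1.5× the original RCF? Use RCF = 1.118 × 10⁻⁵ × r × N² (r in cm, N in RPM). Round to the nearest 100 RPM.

26900 RPM

Original rotor: r = 63 mm = 6.3 cm
RCF_original = 1.118 × 10⁻⁵ × 6.3 × (32066)² = 1.118 × 10⁻⁵ × 6.3 × 1,028,228,356 ≈ 72,422.2 × g
Target RCF = 1.5 × 72,422.2 ≈ 108,633.3 × g
Your rotor: r = 134 mm = 13.4 cm
108,633.3 = 1.118 × 10⁻⁵ × 13.4 × N²
N² = 108,633.3 / (14.9812 × 10⁻⁵) = 725,130,831
N ≈ √725,130,831 ≈ 26,928.3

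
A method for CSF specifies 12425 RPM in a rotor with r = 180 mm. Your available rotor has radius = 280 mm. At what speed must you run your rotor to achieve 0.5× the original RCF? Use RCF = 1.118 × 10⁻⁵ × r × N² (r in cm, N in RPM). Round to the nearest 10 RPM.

≈ 7040 RPM

Original rotor: r = 180 mm = 18.0 cm
RCF_original = 1.118 × 10⁻⁵ × 18 × (12425)² = 1.118 × 10⁻⁵ × 18 × 154,380,625 ≈ 31,067.6 × g
Target RCF = 0.5 × 31,067.6 ≈ 15,533.8 × g
Your rotor: r = 280 mm = 28.0 cm
15,533.8 = 1.118 × 10⁻⁵ × 28 × N²
N² = 15,533.8 / (31.304 × 10⁻⁵) = 49,622,412
N ≈ √49,622,412 ≈ 7,044.3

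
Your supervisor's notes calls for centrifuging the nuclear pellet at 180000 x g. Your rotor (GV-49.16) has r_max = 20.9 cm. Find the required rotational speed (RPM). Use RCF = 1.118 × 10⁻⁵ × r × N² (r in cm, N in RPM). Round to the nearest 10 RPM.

RCF = 1.118 × 10⁻⁵ × r × N²
180,000 = 1.118 × 10⁻⁵ × 20.9 × N²
N² = 180,000 / (23.3662 × 10⁻⁵) = 770,343,488
N ≈ √770,343,488 ≈ 27,755.1

≈ 27760 RPM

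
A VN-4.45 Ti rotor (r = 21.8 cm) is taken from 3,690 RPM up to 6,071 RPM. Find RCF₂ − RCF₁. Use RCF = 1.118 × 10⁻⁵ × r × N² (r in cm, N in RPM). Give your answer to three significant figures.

RCF₁ = 1.118 × 10⁻⁵ × 21.8 × (3690)² = 1.118 × 10⁻⁵ × 21.8 × 13,616,100 ≈ 3,318.6 × g
RCF₂ = 1.118 × 10⁻⁵ × 21.8 × (6071)² = 1.118 × 10⁻⁵ × 21.8 × 36,857,041 ≈ 8,982.9 × g
Increase = 8,982.9 − 3,318.6 = 5,664.3

≈ 5660 x g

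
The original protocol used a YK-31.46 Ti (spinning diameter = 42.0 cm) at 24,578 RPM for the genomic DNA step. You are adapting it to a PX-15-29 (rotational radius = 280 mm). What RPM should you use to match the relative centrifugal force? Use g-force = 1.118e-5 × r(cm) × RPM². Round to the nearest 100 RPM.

21300 RPM

Original rotor: r = 42.0 / 2 = 21 cm
RCF = 1.118 × 10⁻⁵ × r × N²
RCF_original = 1.118 × 10⁻⁵ × 21 × (24578)² = 1.118 × 10⁻⁵ × 21 × 604,078,084 ≈ 141,825.5 × g
Your rotor: r = 280 mm = 28.0 cm
141,825.5 = 1.118 × 10⁻⁵ × 28 × N²
N² = 141,825.5 / (31.304 × 10⁻⁵) = 453,058,715
N ≈ √453,058,715 ≈ 21,285.2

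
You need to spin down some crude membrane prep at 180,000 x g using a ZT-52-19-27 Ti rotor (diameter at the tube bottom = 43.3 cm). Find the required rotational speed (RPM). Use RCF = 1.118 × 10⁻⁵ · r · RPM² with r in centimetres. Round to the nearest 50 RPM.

27250 RPM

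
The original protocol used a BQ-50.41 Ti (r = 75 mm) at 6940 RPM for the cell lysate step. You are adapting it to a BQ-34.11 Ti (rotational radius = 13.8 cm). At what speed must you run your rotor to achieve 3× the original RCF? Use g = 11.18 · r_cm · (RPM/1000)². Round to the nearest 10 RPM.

8860 RPM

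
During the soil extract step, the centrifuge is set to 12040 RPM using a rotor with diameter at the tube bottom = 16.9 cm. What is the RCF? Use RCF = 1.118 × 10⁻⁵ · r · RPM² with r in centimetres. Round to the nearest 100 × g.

r = 16.9 / 2 = 8.45 cm
RCF = 1.118 × 10⁻⁵ × r × N²
RCF = 1.118 × 10⁻⁵ × 8.45 × (12040)² = 1.118 × 10⁻⁵ × 8.45 × 144,961,600 ≈ 13,694.7 × g

≈ 13700 x g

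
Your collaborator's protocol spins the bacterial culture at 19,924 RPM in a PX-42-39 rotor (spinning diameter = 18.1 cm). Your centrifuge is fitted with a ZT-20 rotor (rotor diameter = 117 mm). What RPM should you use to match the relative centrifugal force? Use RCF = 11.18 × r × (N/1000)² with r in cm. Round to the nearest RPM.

24781 RPM

Original rotor: r = 18.1 / 2 = 9.05 cm
RCF_original = 11.18 × 9.05 × (19.924)² = 11.18 × 9.05 × 396.965776 ≈ 40,164.6 × g
Your rotor: r = 117 mm / 2 = 58.5 mm = 5.85 cm
40,164.6 = 11.18 × 5.85 × (N/1000)²
(N/1000)² = 40,164.6 / 65.403 = 614.1094
N = 1000 × √614.1094 ≈ 24,781.2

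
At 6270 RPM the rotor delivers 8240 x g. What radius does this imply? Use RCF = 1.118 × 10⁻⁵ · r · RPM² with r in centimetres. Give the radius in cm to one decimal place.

8240 = 1.118 × 10⁻⁵ × r × (6270)²
r = 8240 / (1.118 × 10⁻⁵ × 39,312,900) = 8240 / 439.5182 ≈ 18.748 cm

≈ 18.7 cm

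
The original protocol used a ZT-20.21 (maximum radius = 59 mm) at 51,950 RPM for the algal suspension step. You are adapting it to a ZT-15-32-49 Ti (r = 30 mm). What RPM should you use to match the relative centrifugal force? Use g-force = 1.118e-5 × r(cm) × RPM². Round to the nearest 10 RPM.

72850 RPM

Original rotor: r = 59 mm = 5.9 cm
RCF_original = 1.118 × 10⁻⁵ × 5.9 × (51950)² = 1.118 × 10⁻⁵ × 5.9 × 2,698,802,500 ≈ 178,018.4 × g
Your rotor: r = 30 mm = 3.0 cm
178,018.4 = 1.118 × 10⁻⁵ × 3 × N²
N² = 178,018.4 / (3.354 × 10⁻⁵) = 5,307,644,603
N ≈ √5,307,644,603 ≈ 72,853.6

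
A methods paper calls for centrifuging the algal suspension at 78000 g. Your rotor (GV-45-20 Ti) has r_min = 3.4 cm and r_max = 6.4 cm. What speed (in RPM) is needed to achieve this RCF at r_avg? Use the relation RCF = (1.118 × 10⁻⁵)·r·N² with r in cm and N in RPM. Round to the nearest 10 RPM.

N ≈ 37730 RPM

r_avg = (3.4 + 6.4) / 2 = 4.9 cm
RCF = 1.118 × 10⁻⁵ × r × N²
78,000 = 1.118 × 10⁻⁵ × 4.9 × N²
N² = 78,000 / (5.4782 × 10⁻⁵) = 1,423,825,344
N ≈ √1,423,825,344 ≈ 37,733.6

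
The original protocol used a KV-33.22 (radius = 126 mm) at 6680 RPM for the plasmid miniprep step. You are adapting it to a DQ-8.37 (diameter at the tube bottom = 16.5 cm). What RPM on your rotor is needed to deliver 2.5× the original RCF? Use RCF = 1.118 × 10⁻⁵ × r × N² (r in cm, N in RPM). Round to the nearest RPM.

Original rotor: r = 126 mm = 12.6 cm
RCF_original = 1.118 × 10⁻⁵ × 12.6 × (6680)² = 1.118 × 10⁻⁵ × 12.6 × 44,622,400 ≈ 6,285.9 × g
Target RCF = 2.5 × 6,285.9 ≈ 15,714.8 × g
Your rotor: r = 16.5 / 2 = 8.25 cm
15,714.8 = 1.118 × 10⁻⁵ × 8.25 × N²
N² = 15,714.8 / (9.2235 × 10⁻⁵) = 170,377,839
N ≈ √170,377,839 ≈ 13,052.9

13053 RPM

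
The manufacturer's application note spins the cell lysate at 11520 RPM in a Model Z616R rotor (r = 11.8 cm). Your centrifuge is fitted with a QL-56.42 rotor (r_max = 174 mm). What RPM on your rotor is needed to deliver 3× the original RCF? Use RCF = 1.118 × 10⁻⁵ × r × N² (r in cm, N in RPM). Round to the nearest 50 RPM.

≈ 16450 RPM

RCF_original = 1.118 × 10⁻⁵ × 11.8 × (11520)² = 1.118 × 10⁻⁵ × 11.8 × 132,710,400 ≈ 17,507.7 × g
Target RCF = 3 × 17,507.7 ≈ 52,523.1 × g
Your rotor: r = 174 mm = 17.4 cm
52,523.1 = 1.118 × 10⁻⁵ × 17.4 × N²
N² = 52,523.1 / (19.4532 × 10⁻⁵) = 269,997,224
N ≈ √269,997,224 ≈ 16,431.6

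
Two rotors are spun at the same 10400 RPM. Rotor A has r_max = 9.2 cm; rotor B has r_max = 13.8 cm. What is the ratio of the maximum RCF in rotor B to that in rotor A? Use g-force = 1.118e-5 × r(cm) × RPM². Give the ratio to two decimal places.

At fixed N, RCF ∝ r, so RCF_B/RCF_A = r_B/r_A = 13.8 / 9.2 = 1.5000.

1.50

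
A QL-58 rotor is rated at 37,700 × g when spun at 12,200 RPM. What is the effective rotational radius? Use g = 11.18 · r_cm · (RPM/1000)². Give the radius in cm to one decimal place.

22.7 cm

RCF = 11.18 × r × (N/1000)²
37700 = 11.18 × r × (12.2)²
r = 37700 / (11.18 × 148.84) = 37700 / 1664.031 ≈ 22.656 cm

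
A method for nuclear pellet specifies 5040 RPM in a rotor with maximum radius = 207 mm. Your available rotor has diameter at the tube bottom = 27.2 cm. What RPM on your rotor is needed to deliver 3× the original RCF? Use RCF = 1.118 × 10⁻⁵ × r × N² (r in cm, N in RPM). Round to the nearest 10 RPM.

≈ 10770 RPM

Original rotor: r = 207 mm = 20.7 cm
RCF = 1.118 × 10⁻⁵ × r × N²
RCF_original = 1.118 × 10⁻⁵ × 20.7 × (5040)² = 1.118 × 10⁻⁵ × 20.7 × 25,401,600 ≈ 5,878.6 × g
Target RCF = 3 × 5,878.6 ≈ 17,635.8 × g
Your rotor: r = 27.2 / 2 = 13.6 cm
17,635.8 = 1.118 × 10⁻⁵ × 13.6 × N²
N² = 17,635.8 / (15.2048 × 10⁻⁵) = 115,988,372
N ≈ √115,988,372 ≈ 10,769.8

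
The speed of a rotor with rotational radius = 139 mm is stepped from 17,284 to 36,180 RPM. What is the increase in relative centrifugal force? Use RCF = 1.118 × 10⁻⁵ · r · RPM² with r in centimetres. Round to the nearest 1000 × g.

r = 139 mm = 13.9 cm
RCF₁ = 1.118 × 10⁻⁵ × 13.9 × (17284)² = 1.118 × 10⁻⁵ × 13.9 × 298,736,656 ≈ 46,424.3 × g
RCF₂ = 1.118 × 10⁻⁵ × 13.9 × (36180)² = 1.118 × 10⁻⁵ × 13.9 × 1,308,992,400 ≈ 203,420 × g
Increase = 203,420 − 46,424.3 = 156,995.7

≈ 157000 ×g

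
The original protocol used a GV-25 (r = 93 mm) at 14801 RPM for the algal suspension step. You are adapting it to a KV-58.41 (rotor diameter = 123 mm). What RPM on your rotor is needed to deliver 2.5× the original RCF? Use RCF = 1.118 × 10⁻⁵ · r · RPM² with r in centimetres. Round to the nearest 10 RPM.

28780 RPM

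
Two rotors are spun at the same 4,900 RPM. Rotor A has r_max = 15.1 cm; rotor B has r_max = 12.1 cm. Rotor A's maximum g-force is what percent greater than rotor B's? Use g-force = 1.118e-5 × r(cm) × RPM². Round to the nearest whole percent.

At equal RPM, RCF scales linearly with r: ratio = 15.1 / 12.1 = 1.2479.
So rotor A delivers 24.8% more g-force.

25%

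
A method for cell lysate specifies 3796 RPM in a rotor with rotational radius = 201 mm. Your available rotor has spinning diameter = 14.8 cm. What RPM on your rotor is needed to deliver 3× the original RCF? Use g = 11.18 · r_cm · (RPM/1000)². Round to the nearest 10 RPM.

Original rotor: r = 201 mm = 20.1 cm
RCF = 11.18 × r × (N/1000)²
RCF_original = 11.18 × 20.1 × (3.796)² = 11.18 × 20.1 × 14.409616 ≈ 3,238.1 × g
Target RCF = 3 × 3,238.1 ≈ 9,714.3 × g
Your rotor: r = 14.8 / 2 = 7.4 cm
9,714.3 = 11.18 × 7.4 × (N/1000)²
(N/1000)² = 9,714.3 / 82.732 = 117.4189
N = 1000 × √117.4189 ≈ 10,836.0

10840 RPM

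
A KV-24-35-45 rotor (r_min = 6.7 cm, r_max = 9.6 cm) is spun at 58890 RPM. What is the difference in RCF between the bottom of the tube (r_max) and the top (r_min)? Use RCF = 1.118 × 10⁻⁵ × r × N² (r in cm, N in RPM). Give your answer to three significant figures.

ΔRCF = 1.118 × 10⁻⁵ × (r_max − r_min) × N² = 1.118 × 10⁻⁵ × 2.9 × 3,468,032,100 ≈ 112,440.5

≈ 112000 g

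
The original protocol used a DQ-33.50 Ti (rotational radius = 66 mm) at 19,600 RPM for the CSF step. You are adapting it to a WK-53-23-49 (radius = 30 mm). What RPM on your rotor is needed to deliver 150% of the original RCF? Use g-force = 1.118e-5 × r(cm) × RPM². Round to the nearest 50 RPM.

≈ 35600 RPM

Original rotor: r = 66 mm = 6.6 cm
RCF_original = 1.118 × 10⁻⁵ × 6.6 × (19600)² = 1.118 × 10⁻⁵ × 6.6 × 384,160,000 ≈ 28,346.4 × g
Target RCF = 1.5 × 28,346.4 ≈ 42,519.6 × g
Your rotor: r = 30 mm = 3.0 cm
42,519.6 = 1.118 × 10⁻⁵ × 3 × N²
N² = 42,519.6 / (3.354 × 10⁻⁵) = 1,267,728,086
N ≈ √1,267,728,086 ≈ 35,605.2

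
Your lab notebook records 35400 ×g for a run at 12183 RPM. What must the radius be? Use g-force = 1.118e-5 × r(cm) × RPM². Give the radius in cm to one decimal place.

35400 = 1.118 × 10⁻⁵ × r × (12183)²
r = 35400 / (1.118 × 10⁻⁵ × 148,425,489) = 35400 / 1659.397 ≈ 21.333 cm

≈ 21.3 cm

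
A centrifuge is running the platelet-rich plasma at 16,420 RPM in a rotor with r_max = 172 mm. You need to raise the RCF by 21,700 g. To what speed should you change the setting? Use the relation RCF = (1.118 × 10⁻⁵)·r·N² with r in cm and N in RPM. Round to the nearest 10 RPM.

r = 172 mm = 17.2 cm
Current RCF = 1.118 × 10⁻⁵ × 17.2 × (16420)² = 1.118 × 10⁻⁵ × 17.2 × 269,616,400 ≈ 51,846.2 × g
Target RCF = 51,846.2 + 21,700 = 73,546.2 × g
N² = 73,546.2 / (19.2296 × 10⁻⁵) = 382,463,494
N ≈ √382,463,494 ≈ 19,556.7

19560 RPM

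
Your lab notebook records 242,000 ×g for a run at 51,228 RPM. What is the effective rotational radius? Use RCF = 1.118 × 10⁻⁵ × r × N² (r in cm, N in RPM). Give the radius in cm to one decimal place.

RCF = 1.118 × 10⁻⁵ × r × N²
242000 = 1.118 × 10⁻⁵ × r × (51228)²
r = 242000 / (1.118 × 10⁻⁵ × 2,624,307,984) = 242000 / 29339.76 ≈ 8.248 cm

8.2 cm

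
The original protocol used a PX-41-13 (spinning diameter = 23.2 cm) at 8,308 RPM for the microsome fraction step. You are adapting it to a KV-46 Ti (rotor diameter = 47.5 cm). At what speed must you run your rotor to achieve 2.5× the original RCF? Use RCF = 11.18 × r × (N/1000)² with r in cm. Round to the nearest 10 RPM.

≈ 9180 RPM

Original rotor: r = 23.2 / 2 = 11.6 cm
RCF_original = 11.18 × 11.6 × (8.308)² = 11.18 × 11.6 × 69.022864 ≈ 8,951.4 × g
Target RCF = 2.5 × 8,951.4 ≈ 22,378.5 × g
Your rotor: r = 47.5 / 2 = 23.75 cm
22,378.5 = 11.18 × 23.75 × (N/1000)²
(N/1000)² = 22,378.5 / 265.525 = 84.2802
N = 1000 × √84.2802 ≈ 9,180.4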